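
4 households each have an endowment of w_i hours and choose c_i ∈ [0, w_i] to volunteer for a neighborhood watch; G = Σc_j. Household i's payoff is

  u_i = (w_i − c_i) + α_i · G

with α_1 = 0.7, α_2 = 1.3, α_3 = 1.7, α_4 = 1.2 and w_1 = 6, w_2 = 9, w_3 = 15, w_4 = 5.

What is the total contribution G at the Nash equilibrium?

29

∂u_i/∂c_i = α_i − 1, so household i contributes w_i if α_i > 1, else 0.
α_i > 1 for i ∈ {2, 3, 4}; NE contributions (0, 9, 15, 5), G = 29.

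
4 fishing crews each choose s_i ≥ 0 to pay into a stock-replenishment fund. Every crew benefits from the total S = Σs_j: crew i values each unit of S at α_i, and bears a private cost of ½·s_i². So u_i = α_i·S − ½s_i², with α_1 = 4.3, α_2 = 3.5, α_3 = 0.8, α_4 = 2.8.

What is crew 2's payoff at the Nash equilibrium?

Crew i's FOC: ∂u_i/∂s_i = α_i − s_i = 0, so s_i* = α_i.
NE contributions = (4.3, 3.5, 0.8, 2.8); S = 11.4.
u_2 = α_2·S − ½·(s_2)² = 3.5·11.4 − ½·3.5² = 33.775.

33.775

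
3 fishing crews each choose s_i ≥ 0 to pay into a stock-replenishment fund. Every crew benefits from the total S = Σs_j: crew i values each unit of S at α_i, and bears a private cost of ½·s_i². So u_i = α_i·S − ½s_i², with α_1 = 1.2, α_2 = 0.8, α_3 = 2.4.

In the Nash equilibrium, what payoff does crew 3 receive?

Crew i's FOC: ∂u_i/∂s_i = α_i − s_i = 0, so s_i* = α_i.
NE contributions = (1.2, 0.8, 2.4); S = 4.4.
u_3 = α_3·S − ½·(s_3)² = 2.4·4.4 − ½·2.4² = 7.68.

7.68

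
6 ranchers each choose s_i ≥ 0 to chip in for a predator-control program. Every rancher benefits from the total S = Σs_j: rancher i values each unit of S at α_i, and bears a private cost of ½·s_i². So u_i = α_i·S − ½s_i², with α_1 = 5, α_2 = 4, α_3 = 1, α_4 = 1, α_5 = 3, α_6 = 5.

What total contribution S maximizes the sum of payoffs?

Planner FOC: ∂(Σu_j)/∂s_i = (Σα_j) − s_i = 0, so s_i^SO = Σα_j = 19 for every i; S^SO = 114.

114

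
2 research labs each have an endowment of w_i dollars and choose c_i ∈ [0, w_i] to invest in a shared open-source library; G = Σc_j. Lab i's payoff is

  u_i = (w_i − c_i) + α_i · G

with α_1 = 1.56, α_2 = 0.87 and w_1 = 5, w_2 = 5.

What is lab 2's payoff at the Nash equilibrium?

∂u_i/∂c_i = α_i − 1, so lab i contributes w_i if α_i > 1, else 0.
α_i > 1 for i ∈ {1}; NE contributions (5, 0), G = 5.
u_2 = (5 − 0) + 0.87·5 = 9.35.

9.35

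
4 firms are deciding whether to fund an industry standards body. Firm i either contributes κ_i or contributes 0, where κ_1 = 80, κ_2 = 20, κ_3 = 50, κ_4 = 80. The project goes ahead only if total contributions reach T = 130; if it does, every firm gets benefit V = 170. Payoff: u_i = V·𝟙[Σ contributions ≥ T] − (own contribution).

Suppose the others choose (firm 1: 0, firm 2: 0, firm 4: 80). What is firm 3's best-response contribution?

Others' total = 80. Contributing 50 brings total to 130 ≥ 130: gain V − κ_3 = 120.
Best response: 50.

50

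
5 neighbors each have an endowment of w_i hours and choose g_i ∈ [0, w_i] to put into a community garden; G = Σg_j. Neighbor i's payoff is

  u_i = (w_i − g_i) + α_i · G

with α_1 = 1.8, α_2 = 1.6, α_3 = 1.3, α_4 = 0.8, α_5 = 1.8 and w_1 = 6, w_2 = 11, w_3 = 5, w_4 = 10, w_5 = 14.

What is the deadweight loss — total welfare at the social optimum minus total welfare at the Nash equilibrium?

∂u_i/∂g_i = α_i − 1, so neighbor i contributes w_i if α_i > 1, else 0.
α_i > 1 for i ∈ {1, 2, 3, 5}; NE contributions (6, 11, 5, 0, 14), G = 36.
W^NE = Σw_i − G^NE + (Σα_i)·G^NE = 46 + 6.3·36 = 272.8.
Planner: ∂(Σu_j)/∂g_i = Σα_j − 1 = 6.3 > 0, so everyone contributes w_i; G^SO = 46, W^SO = 46 + 6.3·46 = 335.8.
Deadweight loss = 63.

63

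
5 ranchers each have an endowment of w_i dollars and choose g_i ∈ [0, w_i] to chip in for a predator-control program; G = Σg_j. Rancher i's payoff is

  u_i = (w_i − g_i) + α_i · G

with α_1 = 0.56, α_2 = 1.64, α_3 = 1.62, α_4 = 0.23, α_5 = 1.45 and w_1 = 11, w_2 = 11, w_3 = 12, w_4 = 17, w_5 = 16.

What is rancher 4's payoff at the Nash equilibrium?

∂u_i/∂g_i = α_i − 1, so rancher i contributes w_i if α_i > 1, else 0.
α_i > 1 for i ∈ {2, 3, 5}; NE contributions (0, 11, 12, 0, 16), G = 39.
u_4 = (17 − 0) + 0.23·39 = 25.97.

25.97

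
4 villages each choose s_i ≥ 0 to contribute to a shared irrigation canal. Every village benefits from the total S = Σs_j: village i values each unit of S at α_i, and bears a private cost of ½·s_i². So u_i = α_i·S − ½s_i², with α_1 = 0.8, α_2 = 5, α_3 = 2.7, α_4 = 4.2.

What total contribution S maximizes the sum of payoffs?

Planner FOC: ∂(Σu_j)/∂s_i = (Σα_j) − s_i = 0, so s_i^SO = Σα_j = 12.7 for every i; S^SO = 50.8.

50.8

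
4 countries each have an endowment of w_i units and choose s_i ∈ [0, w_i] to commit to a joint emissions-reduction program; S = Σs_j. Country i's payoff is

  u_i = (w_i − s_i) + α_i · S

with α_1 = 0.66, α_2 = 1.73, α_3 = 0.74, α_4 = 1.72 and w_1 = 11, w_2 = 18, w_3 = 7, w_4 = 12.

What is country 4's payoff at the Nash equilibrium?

51.6

∂u_i/∂s_i = α_i − 1, so country i contributes w_i if α_i > 1, else 0.
α_i > 1 for i ∈ {2, 4}; NE contributions (0, 18, 0, 12), S = 30.
u_4 = (12 − 12) + 1.72·30 = 51.6.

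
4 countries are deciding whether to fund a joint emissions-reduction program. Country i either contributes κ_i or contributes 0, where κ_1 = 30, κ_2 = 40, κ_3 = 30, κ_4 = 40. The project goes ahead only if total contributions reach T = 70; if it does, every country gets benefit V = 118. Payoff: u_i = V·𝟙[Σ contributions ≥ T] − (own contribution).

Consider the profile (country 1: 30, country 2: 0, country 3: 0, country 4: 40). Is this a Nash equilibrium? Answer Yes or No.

Yes

Total = 70 ≥ 70: provided.
Country 1 (pledges 30, payoff 88): dropping to 0 → total 40, payoff 0. No gain.
Country 2 (pledges 0, payoff 118): pledging 40 → total 110, payoff 78. No gain.
Country 3 (pledges 0, payoff 118): pledging 30 → total 100, payoff 88. No gain.
Country 4 (pledges 40, payoff 78): dropping to 0 → total 30, payoff 0. No gain.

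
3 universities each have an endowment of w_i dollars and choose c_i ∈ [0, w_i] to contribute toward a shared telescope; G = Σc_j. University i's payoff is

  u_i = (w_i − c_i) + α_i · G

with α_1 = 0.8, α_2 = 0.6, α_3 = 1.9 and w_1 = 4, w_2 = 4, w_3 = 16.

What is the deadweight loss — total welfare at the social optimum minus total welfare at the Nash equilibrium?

18.4

∂u_i/∂c_i = α_i − 1, so university i contributes w_i if α_i > 1, else 0.
α_i > 1 for i ∈ {3}; NE contributions (0, 0, 16), G = 16.
W^NE = Σw_i − G^NE + (Σα_i)·G^NE = 24 + 2.3·16 = 60.8.
Planner: ∂(Σu_j)/∂c_i = Σα_j − 1 = 2.3 > 0, so everyone contributes w_i; G^SO = 24, W^SO = 24 + 2.3·24 = 79.2.
Deadweight loss = 18.4.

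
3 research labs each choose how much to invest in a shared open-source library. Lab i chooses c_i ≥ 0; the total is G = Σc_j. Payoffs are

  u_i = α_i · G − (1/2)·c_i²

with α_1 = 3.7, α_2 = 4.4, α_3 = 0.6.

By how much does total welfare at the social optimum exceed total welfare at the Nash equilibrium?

54.55

Lab i's FOC: ∂u_i/∂c_i = α_i − c_i = 0, so c_i* = α_i.
NE contributions = (3.7, 4.4, 0.6); G = 8.7.
W^NE = (Σα)·G − ½Σα_i² = 8.7² − ½·33.41 = 58.985.
Planner sets c_i = Σα_j = 8.7 for every i, so G^SO = 3·8.7 = 26.1.
W^SO = (Σα)·G^SO − ½·3·(Σα)² = (3/2)·8.7² = 113.535.
Deadweight loss = W^SO − W^NE = 54.55.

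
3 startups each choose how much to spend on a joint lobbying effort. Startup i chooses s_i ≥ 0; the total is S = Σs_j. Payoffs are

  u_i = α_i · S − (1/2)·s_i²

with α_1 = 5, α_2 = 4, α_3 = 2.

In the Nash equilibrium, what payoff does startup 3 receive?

20

Startup i's FOC: ∂u_i/∂s_i = α_i − s_i = 0, so s_i* = α_i.
NE contributions = (5, 4, 2); S = 11.
u_3 = α_3·S − ½·(s_3)² = 2·11 − ½·2² = 20.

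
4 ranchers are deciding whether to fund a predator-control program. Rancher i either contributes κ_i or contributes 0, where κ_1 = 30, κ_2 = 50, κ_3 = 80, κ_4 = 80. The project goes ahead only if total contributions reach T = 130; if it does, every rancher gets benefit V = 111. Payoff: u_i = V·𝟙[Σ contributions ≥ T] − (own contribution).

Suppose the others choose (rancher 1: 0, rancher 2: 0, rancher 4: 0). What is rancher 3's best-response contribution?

Others' total = 0. Even contributing 80 gives 80 < 130: no benefit either way.
Best response: 0.

0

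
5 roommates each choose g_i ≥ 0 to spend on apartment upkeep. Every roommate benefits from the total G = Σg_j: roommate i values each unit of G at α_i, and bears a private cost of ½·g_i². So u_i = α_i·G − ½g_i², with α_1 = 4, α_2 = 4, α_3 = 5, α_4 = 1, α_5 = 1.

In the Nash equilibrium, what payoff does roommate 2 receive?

Roommate i's FOC: ∂u_i/∂g_i = α_i − g_i = 0, so g_i* = α_i.
NE contributions = (4, 4, 5, 1, 1); G = 15.
u_2 = α_2·G − ½·(g_2)² = 4·15 − ½·4² = 52.

52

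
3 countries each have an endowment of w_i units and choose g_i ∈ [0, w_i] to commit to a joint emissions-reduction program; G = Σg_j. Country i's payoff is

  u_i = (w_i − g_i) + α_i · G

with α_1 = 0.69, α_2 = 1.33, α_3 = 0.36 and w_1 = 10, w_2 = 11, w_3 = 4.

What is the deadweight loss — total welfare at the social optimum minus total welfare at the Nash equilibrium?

19.32

∂u_i/∂g_i = α_i − 1, so country i contributes w_i if α_i > 1, else 0.
α_i > 1 for i ∈ {2}; NE contributions (0, 11, 0), G = 11.
W^NE = Σw_i − G^NE + (Σα_i)·G^NE = 25 + 1.38·11 = 40.18.
Planner: ∂(Σu_j)/∂g_i = Σα_j − 1 = 1.38 > 0, so everyone contributes w_i; G^SO = 25, W^SO = 25 + 1.38·25 = 59.5.
Deadweight loss = 19.32.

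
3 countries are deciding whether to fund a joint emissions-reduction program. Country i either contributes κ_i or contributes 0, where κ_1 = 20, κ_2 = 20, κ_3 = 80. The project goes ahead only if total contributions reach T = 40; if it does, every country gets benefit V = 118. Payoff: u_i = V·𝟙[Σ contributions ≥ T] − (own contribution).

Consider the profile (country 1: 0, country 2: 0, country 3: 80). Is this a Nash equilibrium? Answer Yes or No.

Total = 80 ≥ 40: provided.
Country 1 (pledges 0, payoff 118): pledging 20 → total 100, payoff 98. No gain.
Country 2 (pledges 0, payoff 118): pledging 20 → total 100, payoff 98. No gain.
Country 3 (pledges 80, payoff 38): dropping to 0 → total 0, payoff 0. No gain.

Yes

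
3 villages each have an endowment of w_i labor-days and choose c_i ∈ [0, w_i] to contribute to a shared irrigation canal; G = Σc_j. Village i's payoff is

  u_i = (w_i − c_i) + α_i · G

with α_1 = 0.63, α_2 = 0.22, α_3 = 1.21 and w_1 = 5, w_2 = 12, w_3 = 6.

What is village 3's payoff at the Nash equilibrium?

∂u_i/∂c_i = α_i − 1, so village i contributes w_i if α_i > 1, else 0.
α_i > 1 for i ∈ {3}; NE contributions (0, 0, 6), G = 6.
u_3 = (6 − 6) + 1.21·6 = 7.26.

7.26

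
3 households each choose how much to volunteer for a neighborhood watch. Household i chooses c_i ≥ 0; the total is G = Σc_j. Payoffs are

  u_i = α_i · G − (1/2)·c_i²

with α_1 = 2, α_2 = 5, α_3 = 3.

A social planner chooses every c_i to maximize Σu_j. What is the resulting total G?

30

Planner FOC: ∂(Σu_j)/∂c_i = (Σα_j) − c_i = 0, so c_i^SO = Σα_j = 10 for every i; G^SO = 30.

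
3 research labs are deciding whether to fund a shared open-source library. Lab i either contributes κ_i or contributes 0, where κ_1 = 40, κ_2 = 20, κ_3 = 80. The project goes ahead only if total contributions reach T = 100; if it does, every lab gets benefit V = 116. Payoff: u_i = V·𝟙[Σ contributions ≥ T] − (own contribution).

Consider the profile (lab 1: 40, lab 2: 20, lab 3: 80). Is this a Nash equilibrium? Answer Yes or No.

No

Total = 140 ≥ 100: provided.
Lab 1 (pledges 40, payoff 76): dropping to 0 → total 100, payoff 116. Profitable deviation.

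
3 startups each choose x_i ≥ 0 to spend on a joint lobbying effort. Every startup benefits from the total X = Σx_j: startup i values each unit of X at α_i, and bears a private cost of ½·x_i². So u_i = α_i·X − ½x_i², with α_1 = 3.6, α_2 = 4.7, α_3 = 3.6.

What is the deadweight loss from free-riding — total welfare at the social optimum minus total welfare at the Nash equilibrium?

94.81

Startup i's FOC: ∂u_i/∂x_i = α_i − x_i = 0, so x_i* = α_i.
NE contributions = (3.6, 4.7, 3.6); X = 11.9.
W^NE = (Σα)·X − ½Σα_i² = 11.9² − ½·48.01 = 117.605.
Planner sets x_i = Σα_j = 11.9 for every i, so X^SO = 3·11.9 = 35.7.
W^SO = (Σα)·X^SO − ½·3·(Σα)² = (3/2)·11.9² = 212.415.
Deadweight loss = W^SO − W^NE = 94.81.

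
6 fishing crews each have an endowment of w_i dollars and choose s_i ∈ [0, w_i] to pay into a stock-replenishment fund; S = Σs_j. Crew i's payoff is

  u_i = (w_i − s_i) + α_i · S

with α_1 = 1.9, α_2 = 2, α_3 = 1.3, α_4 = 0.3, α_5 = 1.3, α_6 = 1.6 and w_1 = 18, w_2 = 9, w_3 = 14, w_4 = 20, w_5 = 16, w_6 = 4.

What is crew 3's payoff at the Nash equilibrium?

∂u_i/∂s_i = α_i − 1, so crew i contributes w_i if α_i > 1, else 0.
α_i > 1 for i ∈ {1, 2, 3, 5, 6}; NE contributions (18, 9, 14, 0, 16, 4), S = 61.
u_3 = (14 − 14) + 1.3·61 = 79.3.

79.3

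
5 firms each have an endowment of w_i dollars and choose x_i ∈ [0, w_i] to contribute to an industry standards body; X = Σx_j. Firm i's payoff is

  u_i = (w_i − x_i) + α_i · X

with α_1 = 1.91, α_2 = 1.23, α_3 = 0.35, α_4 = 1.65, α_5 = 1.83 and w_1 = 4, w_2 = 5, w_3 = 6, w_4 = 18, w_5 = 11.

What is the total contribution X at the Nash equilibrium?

38

∂u_i/∂x_i = α_i − 1, so firm i contributes w_i if α_i > 1, else 0.
α_i > 1 for i ∈ {1, 2, 4, 5}; NE contributions (4, 5, 0, 18, 11), X = 38.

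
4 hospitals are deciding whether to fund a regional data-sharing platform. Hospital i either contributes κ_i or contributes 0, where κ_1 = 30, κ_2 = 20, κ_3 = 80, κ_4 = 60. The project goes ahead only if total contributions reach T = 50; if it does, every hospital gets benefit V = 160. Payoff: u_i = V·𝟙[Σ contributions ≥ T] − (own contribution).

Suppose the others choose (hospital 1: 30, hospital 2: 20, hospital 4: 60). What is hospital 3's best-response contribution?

0

Others' total = 110 ≥ 50; contributing adds cost 80 for no extra benefit.
Best response: 0.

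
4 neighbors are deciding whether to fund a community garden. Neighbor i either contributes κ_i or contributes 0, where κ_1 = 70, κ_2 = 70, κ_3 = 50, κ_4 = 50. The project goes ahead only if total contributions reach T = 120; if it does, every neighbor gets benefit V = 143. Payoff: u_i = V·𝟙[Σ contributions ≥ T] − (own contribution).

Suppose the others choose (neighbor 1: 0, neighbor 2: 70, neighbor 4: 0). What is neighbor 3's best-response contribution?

50

Others' total = 70. Contributing 50 brings total to 120 ≥ 120: gain V − κ_3 = 93.
Best response: 50.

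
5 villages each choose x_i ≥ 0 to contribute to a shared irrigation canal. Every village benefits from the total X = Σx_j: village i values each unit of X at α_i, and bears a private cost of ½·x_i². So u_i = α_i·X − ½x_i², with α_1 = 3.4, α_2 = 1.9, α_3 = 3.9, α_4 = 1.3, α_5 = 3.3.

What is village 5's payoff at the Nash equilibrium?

Village i's FOC: ∂u_i/∂x_i = α_i − x_i = 0, so x_i* = α_i.
NE contributions = (3.4, 1.9, 3.9, 1.3, 3.3); X = 13.8.
u_5 = α_5·X − ½·(x_5)² = 3.3·13.8 − ½·3.3² = 40.095.

40.095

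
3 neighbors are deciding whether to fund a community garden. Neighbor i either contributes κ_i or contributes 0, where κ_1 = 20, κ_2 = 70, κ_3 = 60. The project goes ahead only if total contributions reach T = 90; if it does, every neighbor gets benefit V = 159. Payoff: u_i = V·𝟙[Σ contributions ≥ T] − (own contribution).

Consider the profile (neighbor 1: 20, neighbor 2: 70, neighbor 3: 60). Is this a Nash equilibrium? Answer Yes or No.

Total = 150 ≥ 90: provided.
Neighbor 1 (pledges 20, payoff 139): dropping to 0 → total 130, payoff 159. Profitable deviation.

No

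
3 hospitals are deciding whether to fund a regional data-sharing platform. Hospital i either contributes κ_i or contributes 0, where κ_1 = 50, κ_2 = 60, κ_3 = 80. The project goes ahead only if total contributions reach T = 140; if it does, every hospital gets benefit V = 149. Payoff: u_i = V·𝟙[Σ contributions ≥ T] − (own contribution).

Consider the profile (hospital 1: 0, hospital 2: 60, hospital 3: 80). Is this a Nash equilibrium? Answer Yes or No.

Total = 140 ≥ 140: provided.
Hospital 1 (pledges 0, payoff 149): pledging 50 → total 190, payoff 99. No gain.
Hospital 2 (pledges 60, payoff 89): dropping to 0 → total 80, payoff 0. No gain.
Hospital 3 (pledges 80, payoff 69): dropping to 0 → total 60, payoff 0. No gain.

Yes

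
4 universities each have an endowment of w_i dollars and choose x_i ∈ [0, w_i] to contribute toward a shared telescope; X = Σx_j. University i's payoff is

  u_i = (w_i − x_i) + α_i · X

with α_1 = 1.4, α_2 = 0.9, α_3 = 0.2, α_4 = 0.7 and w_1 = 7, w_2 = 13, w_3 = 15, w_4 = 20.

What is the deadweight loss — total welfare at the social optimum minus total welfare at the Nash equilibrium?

105.6

∂u_i/∂x_i = α_i − 1, so university i contributes w_i if α_i > 1, else 0.
α_i > 1 for i ∈ {1}; NE contributions (7, 0, 0, 0), X = 7.
W^NE = Σw_i − X^NE + (Σα_i)·X^NE = 55 + 2.2·7 = 70.4.
Planner: ∂(Σu_j)/∂x_i = Σα_j − 1 = 2.2 > 0, so everyone contributes w_i; X^SO = 55, W^SO = 55 + 2.2·55 = 176.
Deadweight loss = 105.6.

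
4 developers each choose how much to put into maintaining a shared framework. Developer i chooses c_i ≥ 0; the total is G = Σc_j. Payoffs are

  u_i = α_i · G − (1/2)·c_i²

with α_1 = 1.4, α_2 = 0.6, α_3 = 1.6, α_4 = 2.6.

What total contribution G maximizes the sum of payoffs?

Planner FOC: ∂(Σu_j)/∂c_i = (Σα_j) − c_i = 0, so c_i^SO = Σα_j = 6.2 for every i; G^SO = 24.8.

24.8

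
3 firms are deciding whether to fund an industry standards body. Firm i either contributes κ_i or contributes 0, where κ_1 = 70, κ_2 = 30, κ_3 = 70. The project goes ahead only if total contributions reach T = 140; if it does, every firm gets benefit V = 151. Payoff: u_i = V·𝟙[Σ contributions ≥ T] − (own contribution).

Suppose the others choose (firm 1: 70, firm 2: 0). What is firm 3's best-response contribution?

70

Others' total = 70. Contributing 70 brings total to 140 ≥ 140: gain V − κ_3 = 81.
Best response: 70.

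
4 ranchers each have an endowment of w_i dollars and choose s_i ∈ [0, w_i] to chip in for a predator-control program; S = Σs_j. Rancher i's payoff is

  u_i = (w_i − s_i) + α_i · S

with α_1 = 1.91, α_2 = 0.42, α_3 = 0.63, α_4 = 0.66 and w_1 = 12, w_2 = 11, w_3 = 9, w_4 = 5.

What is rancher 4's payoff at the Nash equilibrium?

12.92

∂u_i/∂s_i = α_i − 1, so rancher i contributes w_i if α_i > 1, else 0.
α_i > 1 for i ∈ {1}; NE contributions (12, 0, 0, 0), S = 12.
u_4 = (5 − 0) + 0.66·12 = 12.92.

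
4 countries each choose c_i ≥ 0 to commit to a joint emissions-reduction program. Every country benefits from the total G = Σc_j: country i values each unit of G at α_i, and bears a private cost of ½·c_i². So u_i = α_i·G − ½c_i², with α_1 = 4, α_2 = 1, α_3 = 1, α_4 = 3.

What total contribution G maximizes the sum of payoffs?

36

Planner FOC: ∂(Σu_j)/∂c_i = (Σα_j) − c_i = 0, so c_i^SO = Σα_j = 9 for every i; G^SO = 36.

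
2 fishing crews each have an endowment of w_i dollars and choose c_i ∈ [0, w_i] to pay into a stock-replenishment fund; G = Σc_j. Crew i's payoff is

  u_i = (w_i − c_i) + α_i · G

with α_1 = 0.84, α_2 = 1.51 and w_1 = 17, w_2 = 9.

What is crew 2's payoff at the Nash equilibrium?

13.59

∂u_i/∂c_i = α_i − 1, so crew i contributes w_i if α_i > 1, else 0.
α_i > 1 for i ∈ {2}; NE contributions (0, 9), G = 9.
u_2 = (9 − 9) + 1.51·9 = 13.59.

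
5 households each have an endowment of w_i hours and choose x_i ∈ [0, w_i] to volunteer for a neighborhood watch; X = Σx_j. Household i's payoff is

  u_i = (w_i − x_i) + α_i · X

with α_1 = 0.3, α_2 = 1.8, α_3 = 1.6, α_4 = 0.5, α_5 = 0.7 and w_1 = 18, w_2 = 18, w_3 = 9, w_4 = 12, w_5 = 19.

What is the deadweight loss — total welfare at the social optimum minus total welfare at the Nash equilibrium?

∂u_i/∂x_i = α_i − 1, so household i contributes w_i if α_i > 1, else 0.
α_i > 1 for i ∈ {2, 3}; NE contributions (0, 18, 9, 0, 0), X = 27.
W^NE = Σw_i − X^NE + (Σα_i)·X^NE = 76 + 3.9·27 = 181.3.
Planner: ∂(Σu_j)/∂x_i = Σα_j − 1 = 3.9 > 0, so everyone contributes w_i; X^SO = 76, W^SO = 76 + 3.9·76 = 372.4.
Deadweight loss = 191.1.

191.1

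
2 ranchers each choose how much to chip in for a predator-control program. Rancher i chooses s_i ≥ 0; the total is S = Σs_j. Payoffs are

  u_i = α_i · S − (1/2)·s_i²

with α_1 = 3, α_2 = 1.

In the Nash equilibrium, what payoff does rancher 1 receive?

7.5

Rancher i's FOC: ∂u_i/∂s_i = α_i − s_i = 0, so s_i* = α_i.
NE contributions = (3, 1); S = 4.
u_1 = α_1·S − ½·(s_1)² = 3·4 − ½·3² = 7.5.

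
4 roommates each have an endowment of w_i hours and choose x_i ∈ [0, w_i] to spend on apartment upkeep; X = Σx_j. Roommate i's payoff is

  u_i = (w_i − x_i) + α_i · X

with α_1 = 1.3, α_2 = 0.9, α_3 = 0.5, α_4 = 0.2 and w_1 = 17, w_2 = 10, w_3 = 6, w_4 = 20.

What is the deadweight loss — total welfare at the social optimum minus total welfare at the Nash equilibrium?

68.4

∂u_i/∂x_i = α_i − 1, so roommate i contributes w_i if α_i > 1, else 0.
α_i > 1 for i ∈ {1}; NE contributions (17, 0, 0, 0), X = 17.
W^NE = Σw_i − X^NE + (Σα_i)·X^NE = 53 + 1.9·17 = 85.3.
Planner: ∂(Σu_j)/∂x_i = Σα_j − 1 = 1.9 > 0, so everyone contributes w_i; X^SO = 53, W^SO = 53 + 1.9·53 = 153.7.
Deadweight loss = 68.4.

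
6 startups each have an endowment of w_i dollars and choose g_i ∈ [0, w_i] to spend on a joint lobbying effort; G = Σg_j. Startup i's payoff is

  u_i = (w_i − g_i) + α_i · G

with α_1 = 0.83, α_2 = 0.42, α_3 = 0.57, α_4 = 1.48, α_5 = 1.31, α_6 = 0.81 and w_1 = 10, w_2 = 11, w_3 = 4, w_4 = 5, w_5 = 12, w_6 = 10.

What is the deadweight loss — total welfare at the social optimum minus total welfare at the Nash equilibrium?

∂u_i/∂g_i = α_i − 1, so startup i contributes w_i if α_i > 1, else 0.
α_i > 1 for i ∈ {4, 5}; NE contributions (0, 0, 0, 5, 12, 0), G = 17.
W^NE = Σw_i − G^NE + (Σα_i)·G^NE = 52 + 4.42·17 = 127.14.
Planner: ∂(Σu_j)/∂g_i = Σα_j − 1 = 4.42 > 0, so everyone contributes w_i; G^SO = 52, W^SO = 52 + 4.42·52 = 281.84.
Deadweight loss = 154.7.

154.7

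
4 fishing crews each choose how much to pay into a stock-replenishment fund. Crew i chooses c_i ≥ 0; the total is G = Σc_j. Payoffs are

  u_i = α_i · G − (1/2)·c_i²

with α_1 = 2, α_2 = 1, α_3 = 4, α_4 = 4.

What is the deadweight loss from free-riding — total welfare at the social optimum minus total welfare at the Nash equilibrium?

Crew i's FOC: ∂u_i/∂c_i = α_i − c_i = 0, so c_i* = α_i.
NE contributions = (2, 1, 4, 4); G = 11.
W^NE = (Σα)·G − ½Σα_i² = 11² − ½·37 = 102.5.
Planner sets c_i = Σα_j = 11 for every i, so G^SO = 4·11 = 44.
W^SO = (Σα)·G^SO − ½·4·(Σα)² = (4/2)·11² = 242.
Deadweight loss = W^SO − W^NE = 139.5.

139.5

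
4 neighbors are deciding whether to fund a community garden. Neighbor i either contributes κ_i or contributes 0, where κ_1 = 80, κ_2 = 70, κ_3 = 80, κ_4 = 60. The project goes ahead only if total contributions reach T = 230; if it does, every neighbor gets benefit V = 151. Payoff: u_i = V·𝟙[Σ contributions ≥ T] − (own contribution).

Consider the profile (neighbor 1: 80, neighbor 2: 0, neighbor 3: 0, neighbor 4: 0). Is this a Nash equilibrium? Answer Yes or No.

Total = 80 < 230: not provided.
Neighbor 1 (pledges 80, payoff -80): dropping to 0 → total 0, payoff 0. Profitable deviation.

No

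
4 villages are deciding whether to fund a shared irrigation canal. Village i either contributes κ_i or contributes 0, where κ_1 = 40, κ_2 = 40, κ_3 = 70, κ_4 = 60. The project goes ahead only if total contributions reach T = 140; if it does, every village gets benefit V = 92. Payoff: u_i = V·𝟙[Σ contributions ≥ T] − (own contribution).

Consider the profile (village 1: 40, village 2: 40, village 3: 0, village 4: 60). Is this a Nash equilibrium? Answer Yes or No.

Yes

Total = 140 ≥ 140: provided.
Village 1 (pledges 40, payoff 52): dropping to 0 → total 100, payoff 0. No gain.
Village 2 (pledges 40, payoff 52): dropping to 0 → total 100, payoff 0. No gain.
Village 3 (pledges 0, payoff 92): pledging 70 → total 210, payoff 22. No gain.
Village 4 (pledges 60, payoff 32): dropping to 0 → total 80, payoff 0. No gain.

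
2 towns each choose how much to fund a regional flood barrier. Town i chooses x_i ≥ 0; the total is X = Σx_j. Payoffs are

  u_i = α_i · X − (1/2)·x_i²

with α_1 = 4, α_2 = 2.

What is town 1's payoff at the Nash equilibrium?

16

Town i's FOC: ∂u_i/∂x_i = α_i − x_i = 0, so x_i* = α_i.
NE contributions = (4, 2); X = 6.
u_1 = α_1·X − ½·(x_1)² = 4·6 − ½·4² = 16.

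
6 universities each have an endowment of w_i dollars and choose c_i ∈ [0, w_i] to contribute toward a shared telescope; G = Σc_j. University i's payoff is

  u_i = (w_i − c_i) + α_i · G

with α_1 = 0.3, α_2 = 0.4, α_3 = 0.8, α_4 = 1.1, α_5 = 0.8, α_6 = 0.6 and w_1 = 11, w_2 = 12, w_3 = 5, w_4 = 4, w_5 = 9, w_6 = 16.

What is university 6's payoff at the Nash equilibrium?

18.4

∂u_i/∂c_i = α_i − 1, so university i contributes w_i if α_i > 1, else 0.
α_i > 1 for i ∈ {4}; NE contributions (0, 0, 0, 4, 0, 0), G = 4.
u_6 = (16 − 0) + 0.6·4 = 18.4.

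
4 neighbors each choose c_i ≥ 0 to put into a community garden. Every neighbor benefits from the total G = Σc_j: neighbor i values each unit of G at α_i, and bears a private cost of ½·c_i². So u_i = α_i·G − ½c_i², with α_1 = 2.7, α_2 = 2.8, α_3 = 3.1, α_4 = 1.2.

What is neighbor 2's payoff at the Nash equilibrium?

Neighbor i's FOC: ∂u_i/∂c_i = α_i − c_i = 0, so c_i* = α_i.
NE contributions = (2.7, 2.8, 3.1, 1.2); G = 9.8.
u_2 = α_2·G − ½·(c_2)² = 2.8·9.8 − ½·2.8² = 23.52.

23.52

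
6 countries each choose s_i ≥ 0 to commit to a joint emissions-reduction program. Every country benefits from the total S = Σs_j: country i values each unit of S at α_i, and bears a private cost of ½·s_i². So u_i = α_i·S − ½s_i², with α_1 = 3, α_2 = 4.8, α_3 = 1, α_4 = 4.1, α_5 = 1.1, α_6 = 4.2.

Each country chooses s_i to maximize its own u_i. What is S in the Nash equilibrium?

Country i's FOC: ∂u_i/∂s_i = α_i − s_i = 0, so s_i* = α_i.
NE contributions = (3, 4.8, 1, 4.1, 1.1, 4.2); S = 18.2.

18.2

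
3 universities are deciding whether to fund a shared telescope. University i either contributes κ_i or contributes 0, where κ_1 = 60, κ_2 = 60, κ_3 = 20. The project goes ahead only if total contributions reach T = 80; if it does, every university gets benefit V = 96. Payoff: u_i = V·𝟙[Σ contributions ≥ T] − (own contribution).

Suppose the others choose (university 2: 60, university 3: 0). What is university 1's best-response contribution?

60

Others' total = 60. Contributing 60 brings total to 120 ≥ 80: gain V − κ_1 = 36.
Best response: 60.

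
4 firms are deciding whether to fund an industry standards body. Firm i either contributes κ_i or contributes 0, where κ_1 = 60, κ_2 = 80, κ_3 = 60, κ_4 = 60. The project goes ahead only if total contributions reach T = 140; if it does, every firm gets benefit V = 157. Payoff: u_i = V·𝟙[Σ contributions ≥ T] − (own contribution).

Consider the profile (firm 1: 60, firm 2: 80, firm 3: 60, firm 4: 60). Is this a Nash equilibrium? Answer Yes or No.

Total = 260 ≥ 140: provided.
Firm 1 (pledges 60, payoff 97): dropping to 0 → total 200, payoff 157. Profitable deviation.

No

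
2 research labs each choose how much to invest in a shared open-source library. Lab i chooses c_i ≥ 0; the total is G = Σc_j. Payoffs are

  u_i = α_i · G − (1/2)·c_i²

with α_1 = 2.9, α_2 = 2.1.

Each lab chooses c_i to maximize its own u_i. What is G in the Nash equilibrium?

Lab i's FOC: ∂u_i/∂c_i = α_i − c_i = 0, so c_i* = α_i.
NE contributions = (2.9, 2.1); G = 5.

5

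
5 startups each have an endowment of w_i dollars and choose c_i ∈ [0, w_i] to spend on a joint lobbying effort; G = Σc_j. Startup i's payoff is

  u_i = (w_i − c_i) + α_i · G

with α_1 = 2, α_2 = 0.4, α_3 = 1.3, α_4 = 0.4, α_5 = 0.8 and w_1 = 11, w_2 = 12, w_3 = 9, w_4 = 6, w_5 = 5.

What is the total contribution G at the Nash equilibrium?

∂u_i/∂c_i = α_i − 1, so startup i contributes w_i if α_i > 1, else 0.
α_i > 1 for i ∈ {1, 3}; NE contributions (11, 0, 9, 0, 0), G = 20.

20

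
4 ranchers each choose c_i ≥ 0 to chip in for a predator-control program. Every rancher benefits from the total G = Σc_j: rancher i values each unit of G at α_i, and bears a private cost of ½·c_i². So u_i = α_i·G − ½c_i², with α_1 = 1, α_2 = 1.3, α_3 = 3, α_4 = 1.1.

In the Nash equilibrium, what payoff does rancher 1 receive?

5.9

Rancher i's FOC: ∂u_i/∂c_i = α_i − c_i = 0, so c_i* = α_i.
NE contributions = (1, 1.3, 3, 1.1); G = 6.4.
u_1 = α_1·G − ½·(c_1)² = 1·6.4 − ½·1² = 5.9.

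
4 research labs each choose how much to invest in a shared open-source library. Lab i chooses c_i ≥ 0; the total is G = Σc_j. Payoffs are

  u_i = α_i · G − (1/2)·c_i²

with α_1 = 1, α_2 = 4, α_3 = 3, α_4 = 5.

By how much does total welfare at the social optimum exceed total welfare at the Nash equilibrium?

Lab i's FOC: ∂u_i/∂c_i = α_i − c_i = 0, so c_i* = α_i.
NE contributions = (1, 4, 3, 5); G = 13.
W^NE = (Σα)·G − ½Σα_i² = 13² − ½·51 = 143.5.
Planner sets c_i = Σα_j = 13 for every i, so G^SO = 4·13 = 52.
W^SO = (Σα)·G^SO − ½·4·(Σα)² = (4/2)·13² = 338.
Deadweight loss = W^SO − W^NE = 194.5.

194.5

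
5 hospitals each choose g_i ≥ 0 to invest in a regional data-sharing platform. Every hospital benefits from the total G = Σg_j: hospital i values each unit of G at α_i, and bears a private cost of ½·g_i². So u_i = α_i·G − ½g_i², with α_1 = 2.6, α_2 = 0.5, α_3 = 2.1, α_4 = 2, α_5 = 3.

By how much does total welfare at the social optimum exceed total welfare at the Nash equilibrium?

Hospital i's FOC: ∂u_i/∂g_i = α_i − g_i = 0, so g_i* = α_i.
NE contributions = (2.6, 0.5, 2.1, 2, 3); G = 10.2.
W^NE = (Σα)·G − ½Σα_i² = 10.2² − ½·24.42 = 91.83.
Planner sets g_i = Σα_j = 10.2 for every i, so G^SO = 5·10.2 = 51.
W^SO = (Σα)·G^SO − ½·5·(Σα)² = (5/2)·10.2² = 260.1.
Deadweight loss = W^SO − W^NE = 168.27.

168.27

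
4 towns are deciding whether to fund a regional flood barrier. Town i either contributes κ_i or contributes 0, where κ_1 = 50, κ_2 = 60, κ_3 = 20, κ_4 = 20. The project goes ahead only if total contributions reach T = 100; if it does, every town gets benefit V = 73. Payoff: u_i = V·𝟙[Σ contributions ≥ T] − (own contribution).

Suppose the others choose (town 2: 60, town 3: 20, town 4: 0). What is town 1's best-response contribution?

50

Others' total = 80. Contributing 50 brings total to 130 ≥ 100: gain V − κ_1 = 23.
Best response: 50.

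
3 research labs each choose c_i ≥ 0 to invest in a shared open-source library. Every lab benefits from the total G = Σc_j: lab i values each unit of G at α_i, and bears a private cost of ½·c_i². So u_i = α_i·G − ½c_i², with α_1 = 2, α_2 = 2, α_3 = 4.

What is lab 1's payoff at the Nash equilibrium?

Lab i's FOC: ∂u_i/∂c_i = α_i − c_i = 0, so c_i* = α_i.
NE contributions = (2, 2, 4); G = 8.
u_1 = α_1·G − ½·(c_1)² = 2·8 − ½·2² = 14.

14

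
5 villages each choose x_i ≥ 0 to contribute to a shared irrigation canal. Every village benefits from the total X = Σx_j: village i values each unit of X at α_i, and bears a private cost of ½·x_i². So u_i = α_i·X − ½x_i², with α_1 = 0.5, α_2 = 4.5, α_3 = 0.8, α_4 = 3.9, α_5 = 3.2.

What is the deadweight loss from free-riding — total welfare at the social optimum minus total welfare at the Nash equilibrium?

272.91

Village i's FOC: ∂u_i/∂x_i = α_i − x_i = 0, so x_i* = α_i.
NE contributions = (0.5, 4.5, 0.8, 3.9, 3.2); X = 12.9.
W^NE = (Σα)·X − ½Σα_i² = 12.9² − ½·46.59 = 143.115.
Planner sets x_i = Σα_j = 12.9 for every i, so X^SO = 5·12.9 = 64.5.
W^SO = (Σα)·X^SO − ½·5·(Σα)² = (5/2)·12.9² = 416.025.
Deadweight loss = W^SO − W^NE = 272.91.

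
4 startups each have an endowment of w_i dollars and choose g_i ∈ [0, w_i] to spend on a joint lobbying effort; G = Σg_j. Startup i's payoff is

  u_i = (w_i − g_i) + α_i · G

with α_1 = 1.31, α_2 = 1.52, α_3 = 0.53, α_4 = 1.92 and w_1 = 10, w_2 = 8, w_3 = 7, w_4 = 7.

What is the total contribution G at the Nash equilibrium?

25

∂u_i/∂g_i = α_i − 1, so startup i contributes w_i if α_i > 1, else 0.
α_i > 1 for i ∈ {1, 2, 4}; NE contributions (10, 8, 0, 7), G = 25.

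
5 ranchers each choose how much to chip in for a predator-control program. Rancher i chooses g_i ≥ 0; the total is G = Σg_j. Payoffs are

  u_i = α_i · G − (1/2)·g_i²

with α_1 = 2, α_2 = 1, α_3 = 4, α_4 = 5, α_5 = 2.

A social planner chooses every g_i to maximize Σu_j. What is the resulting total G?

Planner FOC: ∂(Σu_j)/∂g_i = (Σα_j) − g_i = 0, so g_i^SO = Σα_j = 14 for every i; G^SO = 70.

70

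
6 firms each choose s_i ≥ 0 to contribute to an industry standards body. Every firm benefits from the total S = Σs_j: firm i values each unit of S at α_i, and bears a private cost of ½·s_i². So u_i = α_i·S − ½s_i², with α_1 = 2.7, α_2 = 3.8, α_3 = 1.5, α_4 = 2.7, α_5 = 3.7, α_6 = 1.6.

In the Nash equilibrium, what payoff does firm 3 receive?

22.875

Firm i's FOC: ∂u_i/∂s_i = α_i − s_i = 0, so s_i* = α_i.
NE contributions = (2.7, 3.8, 1.5, 2.7, 3.7, 1.6); S = 16.
u_3 = α_3·S − ½·(s_3)² = 1.5·16 − ½·1.5² = 22.875.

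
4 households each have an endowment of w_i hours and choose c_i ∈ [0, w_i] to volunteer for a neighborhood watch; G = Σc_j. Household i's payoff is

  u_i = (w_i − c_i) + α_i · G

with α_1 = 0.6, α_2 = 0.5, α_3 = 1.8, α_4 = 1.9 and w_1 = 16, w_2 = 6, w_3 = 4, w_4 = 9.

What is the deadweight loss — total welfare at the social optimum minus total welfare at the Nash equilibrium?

83.6

∂u_i/∂c_i = α_i − 1, so household i contributes w_i if α_i > 1, else 0.
α_i > 1 for i ∈ {3, 4}; NE contributions (0, 0, 4, 9), G = 13.
W^NE = Σw_i − G^NE + (Σα_i)·G^NE = 35 + 3.8·13 = 84.4.
Planner: ∂(Σu_j)/∂c_i = Σα_j − 1 = 3.8 > 0, so everyone contributes w_i; G^SO = 35, W^SO = 35 + 3.8·35 = 168.
Deadweight loss = 83.6.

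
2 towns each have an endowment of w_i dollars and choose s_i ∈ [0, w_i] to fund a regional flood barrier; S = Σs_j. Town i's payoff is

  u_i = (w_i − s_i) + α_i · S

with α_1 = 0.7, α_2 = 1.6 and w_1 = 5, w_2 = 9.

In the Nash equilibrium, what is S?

∂u_i/∂s_i = α_i − 1, so town i contributes w_i if α_i > 1, else 0.
α_i > 1 for i ∈ {2}; NE contributions (0, 9), S = 9.

9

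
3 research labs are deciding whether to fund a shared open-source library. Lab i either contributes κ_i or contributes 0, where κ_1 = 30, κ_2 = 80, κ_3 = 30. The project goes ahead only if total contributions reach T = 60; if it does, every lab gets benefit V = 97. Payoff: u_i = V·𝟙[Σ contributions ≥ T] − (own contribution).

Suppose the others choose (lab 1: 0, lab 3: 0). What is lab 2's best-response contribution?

Others' total = 0. Contributing 80 brings total to 80 ≥ 60: gain V − κ_2 = 17.
Best response: 80.

80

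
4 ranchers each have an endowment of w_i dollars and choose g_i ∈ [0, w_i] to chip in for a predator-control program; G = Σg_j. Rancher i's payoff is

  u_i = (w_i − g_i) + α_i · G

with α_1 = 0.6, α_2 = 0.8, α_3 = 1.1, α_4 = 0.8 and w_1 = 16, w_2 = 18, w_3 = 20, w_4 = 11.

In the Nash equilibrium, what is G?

20

∂u_i/∂g_i = α_i − 1, so rancher i contributes w_i if α_i > 1, else 0.
α_i > 1 for i ∈ {3}; NE contributions (0, 0, 20, 0), G = 20.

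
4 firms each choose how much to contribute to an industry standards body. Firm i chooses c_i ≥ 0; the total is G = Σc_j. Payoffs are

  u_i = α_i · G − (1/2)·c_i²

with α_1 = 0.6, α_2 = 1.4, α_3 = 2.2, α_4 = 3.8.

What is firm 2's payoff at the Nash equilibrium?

10.22

Firm i's FOC: ∂u_i/∂c_i = α_i − c_i = 0, so c_i* = α_i.
NE contributions = (0.6, 1.4, 2.2, 3.8); G = 8.
u_2 = α_2·G − ½·(c_2)² = 1.4·8 − ½·1.4² = 10.22.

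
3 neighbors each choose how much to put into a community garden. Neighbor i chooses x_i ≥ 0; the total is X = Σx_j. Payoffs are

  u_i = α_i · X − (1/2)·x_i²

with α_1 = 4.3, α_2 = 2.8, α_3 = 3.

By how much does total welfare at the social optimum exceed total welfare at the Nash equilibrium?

68.67

Neighbor i's FOC: ∂u_i/∂x_i = α_i − x_i = 0, so x_i* = α_i.
NE contributions = (4.3, 2.8, 3); X = 10.1.
W^NE = (Σα)·X − ½Σα_i² = 10.1² − ½·35.33 = 84.345.
Planner sets x_i = Σα_j = 10.1 for every i, so X^SO = 3·10.1 = 30.3.
W^SO = (Σα)·X^SO − ½·3·(Σα)² = (3/2)·10.1² = 153.015.
Deadweight loss = W^SO − W^NE = 68.67.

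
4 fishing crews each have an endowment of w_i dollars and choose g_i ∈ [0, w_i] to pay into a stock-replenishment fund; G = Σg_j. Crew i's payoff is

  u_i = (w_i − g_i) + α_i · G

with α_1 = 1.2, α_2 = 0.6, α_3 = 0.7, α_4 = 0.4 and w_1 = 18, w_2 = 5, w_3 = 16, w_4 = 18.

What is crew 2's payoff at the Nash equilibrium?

15.8

∂u_i/∂g_i = α_i − 1, so crew i contributes w_i if α_i > 1, else 0.
α_i > 1 for i ∈ {1}; NE contributions (18, 0, 0, 0), G = 18.
u_2 = (5 − 0) + 0.6·18 = 15.8.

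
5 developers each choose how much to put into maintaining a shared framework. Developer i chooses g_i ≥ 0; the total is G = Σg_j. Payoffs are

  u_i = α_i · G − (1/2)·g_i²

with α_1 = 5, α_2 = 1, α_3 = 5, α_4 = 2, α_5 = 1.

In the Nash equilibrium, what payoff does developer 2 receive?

13.5

Developer i's FOC: ∂u_i/∂g_i = α_i − g_i = 0, so g_i* = α_i.
NE contributions = (5, 1, 5, 2, 1); G = 14.
u_2 = α_2·G − ½·(g_2)² = 1·14 − ½·1² = 13.5.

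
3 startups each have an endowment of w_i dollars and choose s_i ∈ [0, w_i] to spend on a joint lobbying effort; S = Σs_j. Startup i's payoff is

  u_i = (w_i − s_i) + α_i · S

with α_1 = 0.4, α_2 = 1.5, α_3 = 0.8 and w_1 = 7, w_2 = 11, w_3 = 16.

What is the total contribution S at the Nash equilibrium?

∂u_i/∂s_i = α_i − 1, so startup i contributes w_i if α_i > 1, else 0.
α_i > 1 for i ∈ {2}; NE contributions (0, 11, 0), S = 11.

11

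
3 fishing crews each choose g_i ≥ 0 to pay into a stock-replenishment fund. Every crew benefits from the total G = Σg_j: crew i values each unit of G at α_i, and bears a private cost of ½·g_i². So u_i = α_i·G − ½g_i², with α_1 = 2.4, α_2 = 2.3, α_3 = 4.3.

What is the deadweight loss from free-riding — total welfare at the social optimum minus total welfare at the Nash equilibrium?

55.27

Crew i's FOC: ∂u_i/∂g_i = α_i − g_i = 0, so g_i* = α_i.
NE contributions = (2.4, 2.3, 4.3); G = 9.
W^NE = (Σα)·G − ½Σα_i² = 9² − ½·29.54 = 66.23.
Planner sets g_i = Σα_j = 9 for every i, so G^SO = 3·9 = 27.
W^SO = (Σα)·G^SO − ½·3·(Σα)² = (3/2)·9² = 121.5.
Deadweight loss = W^SO − W^NE = 55.27.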